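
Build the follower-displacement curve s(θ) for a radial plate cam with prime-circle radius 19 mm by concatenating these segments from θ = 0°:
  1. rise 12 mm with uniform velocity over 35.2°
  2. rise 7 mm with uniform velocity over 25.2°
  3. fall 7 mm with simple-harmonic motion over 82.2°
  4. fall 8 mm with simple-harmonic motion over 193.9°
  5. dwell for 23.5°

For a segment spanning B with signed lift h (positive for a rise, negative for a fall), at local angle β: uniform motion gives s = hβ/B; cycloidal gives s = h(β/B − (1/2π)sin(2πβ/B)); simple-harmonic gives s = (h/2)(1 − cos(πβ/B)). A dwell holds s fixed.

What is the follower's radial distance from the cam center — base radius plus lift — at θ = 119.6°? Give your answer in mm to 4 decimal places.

seg 1 [0°–35.2°] uniform, h=12: full span → s += 12 → s = 12.0000
seg 2 [35.2°–60.4°] uniform, h=7: full span → s += 7 → s = 19.0000
seg 3 [60.4°–142.6°] simple-harmonic, h=-7: θ=119.6° here. β=59.2, B=82.2. -7/2·(1 − cos(π·0.7202)) = -5.7326 → s = 13.2674
radial distance = base radius + s = 19 + 13.2674 = 32.2674

32.2674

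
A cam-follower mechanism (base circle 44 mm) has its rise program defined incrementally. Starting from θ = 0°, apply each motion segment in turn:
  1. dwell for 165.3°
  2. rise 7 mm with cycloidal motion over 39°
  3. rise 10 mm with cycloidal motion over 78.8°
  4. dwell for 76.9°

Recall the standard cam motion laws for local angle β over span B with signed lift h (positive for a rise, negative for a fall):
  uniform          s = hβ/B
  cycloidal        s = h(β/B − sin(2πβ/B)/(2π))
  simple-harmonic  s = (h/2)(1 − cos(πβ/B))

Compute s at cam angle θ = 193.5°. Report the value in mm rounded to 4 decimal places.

seg 1 [0°–165.3°] dwell: s stays 0.0000
seg 2 [165.3°–204.3°] cycloidal, h=7: θ=193.5° here. β=28.2, B=39. 7·(0.7231 − sin(2π·0.7231)/(2π)) = 6.1597 → s = 6.1597

6.1597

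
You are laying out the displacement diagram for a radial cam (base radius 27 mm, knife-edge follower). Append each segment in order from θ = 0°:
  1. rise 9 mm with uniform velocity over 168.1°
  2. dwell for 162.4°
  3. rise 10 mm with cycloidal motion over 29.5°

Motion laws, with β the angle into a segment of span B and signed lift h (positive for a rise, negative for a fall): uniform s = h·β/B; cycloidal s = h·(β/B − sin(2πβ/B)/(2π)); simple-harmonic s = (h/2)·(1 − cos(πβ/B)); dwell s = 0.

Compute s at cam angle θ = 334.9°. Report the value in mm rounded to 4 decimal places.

seg 1 [0°–168.1°] uniform, h=9: full span → s += 9 → s = 9.0000
seg 2 [168.1°–330.5°] dwell: s stays 9.0000
seg 3 [330.5°–360°] cycloidal, h=10: θ=334.9° here. β=4.4, B=29.5. 10·(0.1492 − sin(2π·0.1492)/(2π)) = 0.2089 → s = 9.2089

9.2089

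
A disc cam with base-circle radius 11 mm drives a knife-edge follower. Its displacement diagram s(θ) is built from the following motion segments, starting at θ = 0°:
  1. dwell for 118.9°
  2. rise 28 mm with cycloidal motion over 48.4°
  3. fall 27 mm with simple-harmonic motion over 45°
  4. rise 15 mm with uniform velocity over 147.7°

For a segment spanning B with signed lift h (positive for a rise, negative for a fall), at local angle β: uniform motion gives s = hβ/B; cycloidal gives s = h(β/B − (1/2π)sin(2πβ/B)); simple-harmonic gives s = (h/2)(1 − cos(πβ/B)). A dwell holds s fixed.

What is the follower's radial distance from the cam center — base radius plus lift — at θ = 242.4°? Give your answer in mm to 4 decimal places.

seg 1 [0°–118.9°] dwell: s stays 0.0000
seg 2 [118.9°–167.3°] cycloidal, h=28: full span → s += 28 → s = 28.0000
seg 3 [167.3°–212.3°] simple-harmonic, h=-27: full span → s += -27 → s = 1.0000
seg 4 [212.3°–360°] uniform, h=15: θ=242.4° here. β=30.1, B=147.7. 15·30.1/147.7 = 3.0569 → s = 4.0569
radial distance = base radius + s = 11 + 4.0569 = 15.0569

15.0569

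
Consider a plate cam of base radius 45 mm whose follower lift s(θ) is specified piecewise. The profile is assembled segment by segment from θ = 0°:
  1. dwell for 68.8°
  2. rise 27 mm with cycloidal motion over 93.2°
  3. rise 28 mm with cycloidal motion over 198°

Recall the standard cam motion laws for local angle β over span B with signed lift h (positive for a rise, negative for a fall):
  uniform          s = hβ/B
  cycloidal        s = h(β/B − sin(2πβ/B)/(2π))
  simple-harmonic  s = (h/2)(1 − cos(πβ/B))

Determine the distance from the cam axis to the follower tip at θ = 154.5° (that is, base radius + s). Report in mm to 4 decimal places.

seg 1 [0°–68.8°] dwell: s stays 0.0000
seg 2 [68.8°–162°] cycloidal, h=27: θ=154.5° here. β=85.7, B=93.2. 27·(0.9195 − sin(2π·0.9195)/(2π)) = 26.9086 → s = 26.9086
radial distance = base radius + s = 45 + 26.9086 = 71.9086

71.9086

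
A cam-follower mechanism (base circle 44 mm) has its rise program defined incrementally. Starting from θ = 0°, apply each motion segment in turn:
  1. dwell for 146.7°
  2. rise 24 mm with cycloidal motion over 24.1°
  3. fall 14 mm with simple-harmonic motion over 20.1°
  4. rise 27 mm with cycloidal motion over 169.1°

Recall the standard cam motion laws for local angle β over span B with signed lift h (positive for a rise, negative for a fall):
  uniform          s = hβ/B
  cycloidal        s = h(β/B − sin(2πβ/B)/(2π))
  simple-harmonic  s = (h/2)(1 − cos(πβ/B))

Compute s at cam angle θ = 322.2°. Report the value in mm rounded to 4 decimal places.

seg 1 [0°–146.7°] dwell: s stays 0.0000
seg 2 [146.7°–170.8°] cycloidal, h=24: full span → s += 24 → s = 24.0000
seg 3 [170.8°–190.9°] simple-harmonic, h=-14: full span → s += -14 → s = 10.0000
seg 4 [190.9°–360°] cycloidal, h=27: θ=322.2° here. β=131.3, B=169.1. 27·(0.7765 − sin(2π·0.7765)/(2π)) = 25.2024 → s = 35.2024

35.2024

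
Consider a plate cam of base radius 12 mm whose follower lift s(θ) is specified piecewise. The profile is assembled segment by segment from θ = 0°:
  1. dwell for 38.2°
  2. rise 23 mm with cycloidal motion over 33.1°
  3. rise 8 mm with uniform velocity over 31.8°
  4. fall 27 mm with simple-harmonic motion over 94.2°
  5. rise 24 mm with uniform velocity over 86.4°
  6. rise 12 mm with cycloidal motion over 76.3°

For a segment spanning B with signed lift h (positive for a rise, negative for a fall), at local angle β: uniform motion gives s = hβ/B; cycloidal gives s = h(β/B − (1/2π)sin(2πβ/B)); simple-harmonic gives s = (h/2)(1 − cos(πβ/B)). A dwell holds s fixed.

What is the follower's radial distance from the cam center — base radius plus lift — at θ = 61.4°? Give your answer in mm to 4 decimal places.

seg 1 [0°–38.2°] dwell: s stays 0.0000
seg 2 [38.2°–71.3°] cycloidal, h=23: θ=61.4° here. β=23.2, B=33.1. 23·(0.7009 − sin(2π·0.7009)/(2π)) = 19.6086 → s = 19.6086
radial distance = base radius + s = 12 + 19.6086 = 31.6086

31.6086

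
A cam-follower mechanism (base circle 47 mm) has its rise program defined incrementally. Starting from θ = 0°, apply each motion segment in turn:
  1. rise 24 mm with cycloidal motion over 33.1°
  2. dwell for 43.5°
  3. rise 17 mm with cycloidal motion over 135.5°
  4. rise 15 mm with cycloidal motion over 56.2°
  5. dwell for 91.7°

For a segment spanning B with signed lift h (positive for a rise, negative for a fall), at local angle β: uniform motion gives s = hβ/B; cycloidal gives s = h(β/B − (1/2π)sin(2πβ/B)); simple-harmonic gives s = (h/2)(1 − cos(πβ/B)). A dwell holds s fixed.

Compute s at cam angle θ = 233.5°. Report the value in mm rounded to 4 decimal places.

seg 1 [0°–33.1°] cycloidal, h=24: full span → s += 24 → s = 24.0000
seg 2 [33.1°–76.6°] dwell: s stays 24.0000
seg 3 [76.6°–212.1°] cycloidal, h=17: full span → s += 17 → s = 41.0000
seg 4 [212.1°–268.3°] cycloidal, h=15: θ=233.5° here. β=21.4, B=56.2. 15·(0.3808 − sin(2π·0.3808)/(2π)) = 4.0861 → s = 45.0861

45.0861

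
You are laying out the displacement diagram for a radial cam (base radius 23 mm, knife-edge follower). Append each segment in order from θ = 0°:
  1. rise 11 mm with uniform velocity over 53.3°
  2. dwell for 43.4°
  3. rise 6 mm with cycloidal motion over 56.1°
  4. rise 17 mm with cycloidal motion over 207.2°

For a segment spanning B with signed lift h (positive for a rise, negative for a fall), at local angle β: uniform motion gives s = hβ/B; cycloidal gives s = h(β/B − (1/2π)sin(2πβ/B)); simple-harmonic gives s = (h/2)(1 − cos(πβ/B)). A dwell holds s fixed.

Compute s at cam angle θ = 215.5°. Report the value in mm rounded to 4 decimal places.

seg 1 [0°–53.3°] uniform, h=11: full span → s += 11 → s = 11.0000
seg 2 [53.3°–96.7°] dwell: s stays 11.0000
seg 3 [96.7°–152.8°] cycloidal, h=6: full span → s += 6 → s = 17.0000
seg 4 [152.8°–360°] cycloidal, h=17: θ=215.5° here. β=62.7, B=207.2. 17·(0.3026 − sin(2π·0.3026)/(2π)) = 2.5851 → s = 19.5851

19.5851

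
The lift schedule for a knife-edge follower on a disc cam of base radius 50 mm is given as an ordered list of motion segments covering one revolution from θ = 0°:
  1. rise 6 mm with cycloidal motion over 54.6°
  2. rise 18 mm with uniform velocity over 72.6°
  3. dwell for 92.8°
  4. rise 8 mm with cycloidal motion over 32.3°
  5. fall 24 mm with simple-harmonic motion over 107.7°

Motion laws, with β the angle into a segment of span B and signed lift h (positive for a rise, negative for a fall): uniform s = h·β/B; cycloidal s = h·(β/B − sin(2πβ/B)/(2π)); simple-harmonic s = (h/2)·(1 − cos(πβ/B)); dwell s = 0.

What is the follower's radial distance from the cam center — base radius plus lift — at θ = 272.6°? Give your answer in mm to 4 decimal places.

seg 1 [0°–54.6°] cycloidal, h=6: full span → s += 6 → s = 6.0000
seg 2 [54.6°–127.2°] uniform, h=18: full span → s += 18 → s = 24.0000
seg 3 [127.2°–220°] dwell: s stays 24.0000
seg 4 [220°–252.3°] cycloidal, h=8: full span → s += 8 → s = 32.0000
seg 5 [252.3°–360°] simple-harmonic, h=-24: θ=272.6° here. β=20.3, B=107.7. -24/2·(1 − cos(π·0.1885)) = -2.0431 → s = 29.9569
radial distance = base radius + s = 50 + 29.9569 = 79.9569

79.9569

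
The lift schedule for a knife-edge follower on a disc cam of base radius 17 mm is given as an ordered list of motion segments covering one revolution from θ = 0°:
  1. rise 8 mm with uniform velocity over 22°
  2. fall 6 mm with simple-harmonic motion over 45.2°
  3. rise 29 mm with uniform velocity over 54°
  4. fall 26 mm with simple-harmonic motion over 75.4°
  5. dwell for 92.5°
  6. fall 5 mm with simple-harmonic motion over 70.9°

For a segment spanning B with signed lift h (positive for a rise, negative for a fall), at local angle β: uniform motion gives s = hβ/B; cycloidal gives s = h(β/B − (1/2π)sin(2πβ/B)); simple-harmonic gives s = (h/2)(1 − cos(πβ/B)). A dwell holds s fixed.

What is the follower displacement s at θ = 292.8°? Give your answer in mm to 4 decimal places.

seg 1 [0°–22°] uniform, h=8: full span → s += 8 → s = 8.0000
seg 2 [22°–67.2°] simple-harmonic, h=-6: full span → s += -6 → s = 2.0000
seg 3 [67.2°–121.2°] uniform, h=29: full span → s += 29 → s = 31.0000
seg 4 [121.2°–196.6°] simple-harmonic, h=-26: full span → s += -26 → s = 5.0000
seg 5 [196.6°–289.1°] dwell: s stays 5.0000
seg 6 [289.1°–360°] simple-harmonic, h=-5: θ=292.8° here. β=3.7, B=70.9. -5/2·(1 − cos(π·0.0522)) = -0.0335 → s = 4.9665

4.9665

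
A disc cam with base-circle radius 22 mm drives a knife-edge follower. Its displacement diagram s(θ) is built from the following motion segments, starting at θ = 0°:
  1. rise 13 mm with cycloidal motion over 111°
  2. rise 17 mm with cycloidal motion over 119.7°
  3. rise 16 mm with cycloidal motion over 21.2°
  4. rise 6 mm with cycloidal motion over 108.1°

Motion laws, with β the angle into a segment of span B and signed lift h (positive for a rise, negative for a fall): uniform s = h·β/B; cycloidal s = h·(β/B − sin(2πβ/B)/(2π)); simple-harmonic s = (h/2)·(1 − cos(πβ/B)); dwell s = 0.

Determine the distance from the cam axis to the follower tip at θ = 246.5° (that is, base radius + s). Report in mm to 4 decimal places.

seg 1 [0°–111°] cycloidal, h=13: full span → s += 13 → s = 13.0000
seg 2 [111°–230.7°] cycloidal, h=17: full span → s += 17 → s = 30.0000
seg 3 [230.7°–251.9°] cycloidal, h=16: θ=246.5° here. β=15.8, B=21.2. 16·(0.7453 − sin(2π·0.7453)/(2π)) = 14.4699 → s = 44.4699
radial distance = base radius + s = 22 + 44.4699 = 66.4699

66.4699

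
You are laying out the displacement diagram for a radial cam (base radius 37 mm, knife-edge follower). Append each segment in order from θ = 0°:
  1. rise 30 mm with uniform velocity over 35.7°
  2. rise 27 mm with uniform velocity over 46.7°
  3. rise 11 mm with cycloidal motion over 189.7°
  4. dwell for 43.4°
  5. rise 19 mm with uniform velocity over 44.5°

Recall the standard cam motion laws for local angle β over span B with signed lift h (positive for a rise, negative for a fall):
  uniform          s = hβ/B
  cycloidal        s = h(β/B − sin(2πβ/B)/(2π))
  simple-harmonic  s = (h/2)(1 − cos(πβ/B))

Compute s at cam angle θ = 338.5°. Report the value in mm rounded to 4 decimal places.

seg 1 [0°–35.7°] uniform, h=30: full span → s += 30 → s = 30.0000
seg 2 [35.7°–82.4°] uniform, h=27: full span → s += 27 → s = 57.0000
seg 3 [82.4°–272.1°] cycloidal, h=11: full span → s += 11 → s = 68.0000
seg 4 [272.1°–315.5°] dwell: s stays 68.0000
seg 5 [315.5°–360°] uniform, h=19: θ=338.5° here. β=23, B=44.5. 19·23/44.5 = 9.8202 → s = 77.8202

77.8202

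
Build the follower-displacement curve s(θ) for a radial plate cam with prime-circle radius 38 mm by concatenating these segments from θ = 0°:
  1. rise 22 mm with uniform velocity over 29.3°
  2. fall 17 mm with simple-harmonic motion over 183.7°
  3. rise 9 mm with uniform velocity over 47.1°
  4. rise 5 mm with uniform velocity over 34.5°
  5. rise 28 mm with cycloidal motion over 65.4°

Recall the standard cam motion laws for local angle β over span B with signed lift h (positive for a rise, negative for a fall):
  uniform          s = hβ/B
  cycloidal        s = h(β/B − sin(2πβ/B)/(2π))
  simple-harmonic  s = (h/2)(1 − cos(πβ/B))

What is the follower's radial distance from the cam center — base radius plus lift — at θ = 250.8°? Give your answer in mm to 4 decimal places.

seg 1 [0°–29.3°] uniform, h=22: full span → s += 22 → s = 22.0000
seg 2 [29.3°–213°] simple-harmonic, h=-17: full span → s += -17 → s = 5.0000
seg 3 [213°–260.1°] uniform, h=9: θ=250.8° here. β=37.8, B=47.1. 9·37.8/47.1 = 7.2229 → s = 12.2229
radial distance = base radius + s = 38 + 12.2229 = 50.2229

50.2229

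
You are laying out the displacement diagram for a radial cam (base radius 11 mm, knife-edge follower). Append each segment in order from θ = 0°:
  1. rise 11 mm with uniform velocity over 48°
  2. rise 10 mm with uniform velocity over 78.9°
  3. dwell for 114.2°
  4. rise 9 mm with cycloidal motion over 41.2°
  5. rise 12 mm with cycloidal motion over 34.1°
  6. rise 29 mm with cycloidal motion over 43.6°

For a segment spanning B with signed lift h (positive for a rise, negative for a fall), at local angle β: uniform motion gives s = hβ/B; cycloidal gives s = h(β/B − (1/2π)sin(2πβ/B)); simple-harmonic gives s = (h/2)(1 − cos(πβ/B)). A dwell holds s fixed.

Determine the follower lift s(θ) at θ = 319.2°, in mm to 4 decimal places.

seg 1 [0°–48°] uniform, h=11: full span → s += 11 → s = 11.0000
seg 2 [48°–126.9°] uniform, h=10: full span → s += 10 → s = 21.0000
seg 3 [126.9°–241.1°] dwell: s stays 21.0000
seg 4 [241.1°–282.3°] cycloidal, h=9: full span → s += 9 → s = 30.0000
seg 5 [282.3°–316.4°] cycloidal, h=12: full span → s += 12 → s = 42.0000
seg 6 [316.4°–360°] cycloidal, h=29: θ=319.2° here. β=2.8, B=43.6. 29·(0.0642 − sin(2π·0.0642)/(2π)) = 0.0501 → s = 42.0501

42.0501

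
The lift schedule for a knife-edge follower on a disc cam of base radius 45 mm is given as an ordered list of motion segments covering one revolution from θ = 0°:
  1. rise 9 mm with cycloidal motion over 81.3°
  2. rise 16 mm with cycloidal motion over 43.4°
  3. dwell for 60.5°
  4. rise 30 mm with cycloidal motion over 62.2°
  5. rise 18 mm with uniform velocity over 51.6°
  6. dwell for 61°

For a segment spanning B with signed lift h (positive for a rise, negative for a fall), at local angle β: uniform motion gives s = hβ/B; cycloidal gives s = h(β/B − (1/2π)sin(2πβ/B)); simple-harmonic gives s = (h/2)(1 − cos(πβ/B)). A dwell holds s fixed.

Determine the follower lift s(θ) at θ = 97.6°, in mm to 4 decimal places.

seg 1 [0°–81.3°] cycloidal, h=9: full span → s += 9 → s = 9.0000
seg 2 [81.3°–124.7°] cycloidal, h=16: θ=97.6° here. β=16.3, B=43.4. 16·(0.3756 − sin(2π·0.3756)/(2π)) = 4.2151 → s = 13.2151

13.2151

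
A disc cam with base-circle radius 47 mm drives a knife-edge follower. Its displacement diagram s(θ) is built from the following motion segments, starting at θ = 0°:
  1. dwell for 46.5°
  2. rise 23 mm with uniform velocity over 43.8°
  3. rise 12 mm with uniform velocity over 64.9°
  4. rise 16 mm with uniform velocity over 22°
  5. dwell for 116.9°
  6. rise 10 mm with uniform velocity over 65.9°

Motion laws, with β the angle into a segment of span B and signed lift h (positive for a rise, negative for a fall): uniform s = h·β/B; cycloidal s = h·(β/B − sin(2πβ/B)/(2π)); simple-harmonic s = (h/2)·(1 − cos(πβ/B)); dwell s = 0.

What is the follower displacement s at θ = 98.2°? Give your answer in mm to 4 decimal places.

seg 1 [0°–46.5°] dwell: s stays 0.0000
seg 2 [46.5°–90.3°] uniform, h=23: full span → s += 23 → s = 23.0000
seg 3 [90.3°–155.2°] uniform, h=12: θ=98.2° here. β=7.9, B=64.9. 12·7.9/64.9 = 1.4607 → s = 24.4607

24.4607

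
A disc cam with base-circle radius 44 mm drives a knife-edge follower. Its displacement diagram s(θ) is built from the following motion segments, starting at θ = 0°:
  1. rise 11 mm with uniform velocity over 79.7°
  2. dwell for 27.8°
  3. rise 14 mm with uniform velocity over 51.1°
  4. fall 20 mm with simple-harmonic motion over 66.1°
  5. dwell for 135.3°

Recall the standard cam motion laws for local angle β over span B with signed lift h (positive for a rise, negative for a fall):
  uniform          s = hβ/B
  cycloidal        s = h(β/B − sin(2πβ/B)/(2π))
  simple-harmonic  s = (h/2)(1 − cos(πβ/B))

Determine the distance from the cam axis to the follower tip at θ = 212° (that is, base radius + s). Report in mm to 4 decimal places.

seg 1 [0°–79.7°] uniform, h=11: full span → s += 11 → s = 11.0000
seg 2 [79.7°–107.5°] dwell: s stays 11.0000
seg 3 [107.5°–158.6°] uniform, h=14: full span → s += 14 → s = 25.0000
seg 4 [158.6°–224.7°] simple-harmonic, h=-20: θ=212° here. β=53.4, B=66.1. -20/2·(1 − cos(π·0.8079)) = -18.2330 → s = 6.7670
radial distance = base radius + s = 44 + 6.7670 = 50.7670

50.7670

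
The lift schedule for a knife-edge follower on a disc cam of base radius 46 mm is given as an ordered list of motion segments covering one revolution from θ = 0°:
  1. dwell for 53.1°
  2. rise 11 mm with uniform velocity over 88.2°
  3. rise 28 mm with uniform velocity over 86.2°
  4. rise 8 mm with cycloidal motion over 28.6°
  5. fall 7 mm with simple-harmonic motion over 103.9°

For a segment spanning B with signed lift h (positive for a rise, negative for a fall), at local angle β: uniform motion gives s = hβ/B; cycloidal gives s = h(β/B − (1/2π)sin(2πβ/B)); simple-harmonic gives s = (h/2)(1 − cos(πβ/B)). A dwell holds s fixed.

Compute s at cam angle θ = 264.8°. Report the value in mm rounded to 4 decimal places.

seg 1 [0°–53.1°] dwell: s stays 0.0000
seg 2 [53.1°–141.3°] uniform, h=11: full span → s += 11 → s = 11.0000
seg 3 [141.3°–227.5°] uniform, h=28: full span → s += 28 → s = 39.0000
seg 4 [227.5°–256.1°] cycloidal, h=8: full span → s += 8 → s = 47.0000
seg 5 [256.1°–360°] simple-harmonic, h=-7: θ=264.8° here. β=8.7, B=103.9. -7/2·(1 − cos(π·0.0837)) = -0.1204 → s = 46.8796

46.8796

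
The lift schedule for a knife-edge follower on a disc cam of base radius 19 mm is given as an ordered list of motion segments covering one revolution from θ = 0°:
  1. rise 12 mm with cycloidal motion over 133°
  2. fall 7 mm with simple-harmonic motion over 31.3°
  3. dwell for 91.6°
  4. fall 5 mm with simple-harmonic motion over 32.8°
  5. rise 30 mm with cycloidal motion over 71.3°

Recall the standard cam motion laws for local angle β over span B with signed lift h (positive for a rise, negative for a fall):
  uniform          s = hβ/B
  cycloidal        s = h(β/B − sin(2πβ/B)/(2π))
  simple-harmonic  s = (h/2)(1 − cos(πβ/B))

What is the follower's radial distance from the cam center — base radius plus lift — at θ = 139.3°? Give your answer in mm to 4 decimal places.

seg 1 [0°–133°] cycloidal, h=12: full span → s += 12 → s = 12.0000
seg 2 [133°–164.3°] simple-harmonic, h=-7: θ=139.3° here. β=6.3, B=31.3. -7/2·(1 − cos(π·0.2013)) = -0.6767 → s = 11.3233
radial distance = base radius + s = 19 + 11.3233 = 30.3233

30.3233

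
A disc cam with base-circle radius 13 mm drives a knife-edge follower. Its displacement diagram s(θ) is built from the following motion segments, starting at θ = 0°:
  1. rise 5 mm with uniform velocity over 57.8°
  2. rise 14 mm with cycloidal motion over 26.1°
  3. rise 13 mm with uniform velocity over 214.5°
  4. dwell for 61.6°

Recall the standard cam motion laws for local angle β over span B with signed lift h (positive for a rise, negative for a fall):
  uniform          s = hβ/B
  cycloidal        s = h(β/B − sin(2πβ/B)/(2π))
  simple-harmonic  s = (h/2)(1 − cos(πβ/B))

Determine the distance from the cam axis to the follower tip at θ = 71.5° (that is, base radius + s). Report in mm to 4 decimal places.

seg 1 [0°–57.8°] uniform, h=5: full span → s += 5 → s = 5.0000
seg 2 [57.8°–83.9°] cycloidal, h=14: θ=71.5° here. β=13.7, B=26.1. 14·(0.5249 − sin(2π·0.5249)/(2π)) = 7.6959 → s = 12.6959
radial distance = base radius + s = 13 + 12.6959 = 25.6959

25.6959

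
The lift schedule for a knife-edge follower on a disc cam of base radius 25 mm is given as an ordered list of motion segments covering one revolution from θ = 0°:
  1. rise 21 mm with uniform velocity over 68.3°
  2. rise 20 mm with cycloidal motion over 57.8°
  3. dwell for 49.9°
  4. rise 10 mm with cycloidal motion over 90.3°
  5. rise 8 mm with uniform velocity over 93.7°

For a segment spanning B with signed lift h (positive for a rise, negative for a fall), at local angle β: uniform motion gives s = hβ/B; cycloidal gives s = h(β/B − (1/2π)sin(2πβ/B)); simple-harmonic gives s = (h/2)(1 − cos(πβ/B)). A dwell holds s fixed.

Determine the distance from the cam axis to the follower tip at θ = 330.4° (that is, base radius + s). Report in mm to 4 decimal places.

seg 1 [0°–68.3°] uniform, h=21: full span → s += 21 → s = 21.0000
seg 2 [68.3°–126.1°] cycloidal, h=20: full span → s += 20 → s = 41.0000
seg 3 [126.1°–176°] dwell: s stays 41.0000
seg 4 [176°–266.3°] cycloidal, h=10: full span → s += 10 → s = 51.0000
seg 5 [266.3°–360°] uniform, h=8: θ=330.4° here. β=64.1, B=93.7. 8·64.1/93.7 = 5.4728 → s = 56.4728
radial distance = base radius + s = 25 + 56.4728 = 81.4728

81.4728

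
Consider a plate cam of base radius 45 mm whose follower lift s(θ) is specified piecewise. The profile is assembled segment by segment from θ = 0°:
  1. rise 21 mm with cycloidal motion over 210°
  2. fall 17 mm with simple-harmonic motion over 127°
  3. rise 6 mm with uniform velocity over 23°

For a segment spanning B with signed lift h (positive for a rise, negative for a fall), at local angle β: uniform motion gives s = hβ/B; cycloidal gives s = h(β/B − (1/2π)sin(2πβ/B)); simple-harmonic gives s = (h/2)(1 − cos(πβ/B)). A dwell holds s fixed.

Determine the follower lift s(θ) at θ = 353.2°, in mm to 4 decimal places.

seg 1 [0°–210°] cycloidal, h=21: full span → s += 21 → s = 21.0000
seg 2 [210°–337°] simple-harmonic, h=-17: full span → s += -17 → s = 4.0000
seg 3 [337°–360°] uniform, h=6: θ=353.2° here. β=16.2, B=23. 6·16.2/23 = 4.2261 → s = 8.2261

8.2261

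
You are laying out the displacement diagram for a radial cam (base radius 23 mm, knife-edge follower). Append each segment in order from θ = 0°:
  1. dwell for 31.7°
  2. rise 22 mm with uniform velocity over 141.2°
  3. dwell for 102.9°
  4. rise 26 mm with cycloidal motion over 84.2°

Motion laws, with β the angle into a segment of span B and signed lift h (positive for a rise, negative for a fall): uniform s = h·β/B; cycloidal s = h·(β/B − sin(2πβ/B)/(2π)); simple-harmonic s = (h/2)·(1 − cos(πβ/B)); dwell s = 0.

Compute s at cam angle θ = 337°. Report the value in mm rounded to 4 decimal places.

seg 1 [0°–31.7°] dwell: s stays 0.0000
seg 2 [31.7°–172.9°] uniform, h=22: full span → s += 22 → s = 22.0000
seg 3 [172.9°–275.8°] dwell: s stays 22.0000
seg 4 [275.8°–360°] cycloidal, h=26: θ=337° here. β=61.2, B=84.2. 26·(0.7268 − sin(2π·0.7268)/(2π)) = 22.9922 → s = 44.9922

44.9922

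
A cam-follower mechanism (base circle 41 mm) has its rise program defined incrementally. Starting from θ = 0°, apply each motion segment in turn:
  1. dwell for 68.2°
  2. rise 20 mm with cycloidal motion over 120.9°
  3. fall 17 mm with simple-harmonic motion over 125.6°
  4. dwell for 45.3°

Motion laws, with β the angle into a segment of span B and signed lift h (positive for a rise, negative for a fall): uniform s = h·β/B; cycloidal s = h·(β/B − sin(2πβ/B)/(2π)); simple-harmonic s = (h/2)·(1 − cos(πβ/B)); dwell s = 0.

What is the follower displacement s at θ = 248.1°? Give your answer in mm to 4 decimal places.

seg 1 [0°–68.2°] dwell: s stays 0.0000
seg 2 [68.2°–189.1°] cycloidal, h=20: full span → s += 20 → s = 20.0000
seg 3 [189.1°–314.7°] simple-harmonic, h=-17: θ=248.1° here. β=59, B=125.6. -17/2·(1 − cos(π·0.4697)) = -7.6933 → s = 12.3067

12.3067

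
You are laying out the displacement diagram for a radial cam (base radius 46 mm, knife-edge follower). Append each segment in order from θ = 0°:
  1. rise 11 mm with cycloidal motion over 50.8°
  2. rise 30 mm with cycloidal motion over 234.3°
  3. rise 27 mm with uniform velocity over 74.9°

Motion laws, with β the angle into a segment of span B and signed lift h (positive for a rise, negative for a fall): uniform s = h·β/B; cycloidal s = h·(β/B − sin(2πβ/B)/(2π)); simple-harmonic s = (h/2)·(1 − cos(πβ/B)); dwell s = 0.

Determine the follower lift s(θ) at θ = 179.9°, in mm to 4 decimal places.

seg 1 [0°–50.8°] cycloidal, h=11: full span → s += 11 → s = 11.0000
seg 2 [50.8°–285.1°] cycloidal, h=30: θ=179.9° here. β=129.1, B=234.3. 30·(0.5510 − sin(2π·0.5510)/(2π)) = 18.0341 → s = 29.0341

29.0341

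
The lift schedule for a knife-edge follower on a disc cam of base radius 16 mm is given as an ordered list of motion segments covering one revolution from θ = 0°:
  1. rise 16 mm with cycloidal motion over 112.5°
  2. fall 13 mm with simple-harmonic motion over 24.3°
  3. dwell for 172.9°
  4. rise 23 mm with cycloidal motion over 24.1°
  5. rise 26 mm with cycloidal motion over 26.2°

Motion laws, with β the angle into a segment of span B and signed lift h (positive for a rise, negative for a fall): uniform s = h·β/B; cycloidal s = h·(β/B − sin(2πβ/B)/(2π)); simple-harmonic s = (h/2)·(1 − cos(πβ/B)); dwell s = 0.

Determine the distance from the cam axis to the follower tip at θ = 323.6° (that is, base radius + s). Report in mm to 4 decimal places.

seg 1 [0°–112.5°] cycloidal, h=16: full span → s += 16 → s = 16.0000
seg 2 [112.5°–136.8°] simple-harmonic, h=-13: full span → s += -13 → s = 3.0000
seg 3 [136.8°–309.7°] dwell: s stays 3.0000
seg 4 [309.7°–333.8°] cycloidal, h=23: θ=323.6° here. β=13.9, B=24.1. 23·(0.5768 − sin(2π·0.5768)/(2π)) = 14.9635 → s = 17.9635
radial distance = base radius + s = 16 + 17.9635 = 33.9635

33.9635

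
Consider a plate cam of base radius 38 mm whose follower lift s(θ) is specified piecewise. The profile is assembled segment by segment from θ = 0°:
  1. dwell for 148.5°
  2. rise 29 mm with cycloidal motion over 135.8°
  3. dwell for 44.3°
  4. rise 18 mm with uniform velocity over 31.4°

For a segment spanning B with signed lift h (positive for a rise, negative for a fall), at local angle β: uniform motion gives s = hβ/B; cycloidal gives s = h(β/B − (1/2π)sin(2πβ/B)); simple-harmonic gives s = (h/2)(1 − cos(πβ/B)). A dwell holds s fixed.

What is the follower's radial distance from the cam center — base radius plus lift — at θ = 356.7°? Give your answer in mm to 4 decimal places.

seg 1 [0°–148.5°] dwell: s stays 0.0000
seg 2 [148.5°–284.3°] cycloidal, h=29: full span → s += 29 → s = 29.0000
seg 3 [284.3°–328.6°] dwell: s stays 29.0000
seg 4 [328.6°–360°] uniform, h=18: θ=356.7° here. β=28.1, B=31.4. 18·28.1/31.4 = 16.1083 → s = 45.1083
radial distance = base radius + s = 38 + 45.1083 = 83.1083

83.1083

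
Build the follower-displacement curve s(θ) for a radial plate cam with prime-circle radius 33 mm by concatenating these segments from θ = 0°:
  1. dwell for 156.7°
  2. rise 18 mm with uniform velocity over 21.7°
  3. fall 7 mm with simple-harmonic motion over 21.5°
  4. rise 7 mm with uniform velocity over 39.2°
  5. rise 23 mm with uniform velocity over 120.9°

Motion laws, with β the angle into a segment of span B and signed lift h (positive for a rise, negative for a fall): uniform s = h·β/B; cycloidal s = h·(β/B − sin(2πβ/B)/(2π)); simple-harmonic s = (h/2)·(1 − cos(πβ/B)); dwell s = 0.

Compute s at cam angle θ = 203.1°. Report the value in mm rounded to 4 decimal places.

seg 1 [0°–156.7°] dwell: s stays 0.0000
seg 2 [156.7°–178.4°] uniform, h=18: full span → s += 18 → s = 18.0000
seg 3 [178.4°–199.9°] simple-harmonic, h=-7: full span → s += -7 → s = 11.0000
seg 4 [199.9°–239.1°] uniform, h=7: θ=203.1° here. β=3.2, B=39.2. 7·3.2/39.2 = 0.5714 → s = 11.5714

11.5714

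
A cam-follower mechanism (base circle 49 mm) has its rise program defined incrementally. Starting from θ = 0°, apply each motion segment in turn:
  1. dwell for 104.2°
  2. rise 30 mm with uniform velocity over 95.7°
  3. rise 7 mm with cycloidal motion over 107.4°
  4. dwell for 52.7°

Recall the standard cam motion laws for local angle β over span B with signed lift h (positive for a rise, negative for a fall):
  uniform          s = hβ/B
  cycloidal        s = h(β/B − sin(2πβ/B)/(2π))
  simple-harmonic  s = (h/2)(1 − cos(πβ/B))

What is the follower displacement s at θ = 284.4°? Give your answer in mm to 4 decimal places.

seg 1 [0°–104.2°] dwell: s stays 0.0000
seg 2 [104.2°–199.9°] uniform, h=30: full span → s += 30 → s = 30.0000
seg 3 [199.9°–307.3°] cycloidal, h=7: θ=284.4° here. β=84.5, B=107.4. 7·(0.7868 − sin(2π·0.7868)/(2π)) = 6.5919 → s = 36.5919

36.5919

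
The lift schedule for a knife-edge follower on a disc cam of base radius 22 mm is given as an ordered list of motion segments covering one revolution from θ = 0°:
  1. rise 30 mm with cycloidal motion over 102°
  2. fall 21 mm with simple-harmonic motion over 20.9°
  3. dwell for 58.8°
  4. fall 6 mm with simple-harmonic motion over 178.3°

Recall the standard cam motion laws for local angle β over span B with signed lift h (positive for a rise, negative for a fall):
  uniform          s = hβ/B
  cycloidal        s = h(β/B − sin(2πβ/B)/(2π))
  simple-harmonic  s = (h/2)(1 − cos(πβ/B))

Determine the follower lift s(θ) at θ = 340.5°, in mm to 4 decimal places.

seg 1 [0°–102°] cycloidal, h=30: full span → s += 30 → s = 30.0000
seg 2 [102°–122.9°] simple-harmonic, h=-21: full span → s += -21 → s = 9.0000
seg 3 [122.9°–181.7°] dwell: s stays 9.0000
seg 4 [181.7°–360°] simple-harmonic, h=-6: θ=340.5° here. β=158.8, B=178.3. -6/2·(1 − cos(π·0.8906)) = -5.8247 → s = 3.1753

3.1753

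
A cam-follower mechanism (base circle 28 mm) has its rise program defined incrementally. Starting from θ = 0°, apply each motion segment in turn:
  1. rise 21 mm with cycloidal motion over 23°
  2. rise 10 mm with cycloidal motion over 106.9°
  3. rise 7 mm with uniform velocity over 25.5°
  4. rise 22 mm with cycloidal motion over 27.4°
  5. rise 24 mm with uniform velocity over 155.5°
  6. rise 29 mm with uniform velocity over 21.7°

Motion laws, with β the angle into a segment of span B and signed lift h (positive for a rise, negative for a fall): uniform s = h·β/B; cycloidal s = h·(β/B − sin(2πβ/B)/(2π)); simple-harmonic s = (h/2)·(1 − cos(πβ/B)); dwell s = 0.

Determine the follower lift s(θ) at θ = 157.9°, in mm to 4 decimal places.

seg 1 [0°–23°] cycloidal, h=21: full span → s += 21 → s = 21.0000
seg 2 [23°–129.9°] cycloidal, h=10: full span → s += 10 → s = 31.0000
seg 3 [129.9°–155.4°] uniform, h=7: full span → s += 7 → s = 38.0000
seg 4 [155.4°–182.8°] cycloidal, h=22: θ=157.9° here. β=2.5, B=27.4. 22·(0.0912 − sin(2π·0.0912)/(2π)) = 0.1082 → s = 38.1082

38.1082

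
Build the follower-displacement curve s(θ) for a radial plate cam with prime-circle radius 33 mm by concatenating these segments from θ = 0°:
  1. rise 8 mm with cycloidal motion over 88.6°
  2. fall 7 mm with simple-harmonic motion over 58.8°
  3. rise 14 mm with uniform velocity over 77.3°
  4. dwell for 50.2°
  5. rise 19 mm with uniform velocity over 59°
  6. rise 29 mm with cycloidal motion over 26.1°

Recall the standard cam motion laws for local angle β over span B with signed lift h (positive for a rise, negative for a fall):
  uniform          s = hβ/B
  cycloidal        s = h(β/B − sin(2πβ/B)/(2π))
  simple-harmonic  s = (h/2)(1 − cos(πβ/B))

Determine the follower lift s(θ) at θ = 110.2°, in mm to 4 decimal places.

seg 1 [0°–88.6°] cycloidal, h=8: full span → s += 8 → s = 8.0000
seg 2 [88.6°–147.4°] simple-harmonic, h=-7: θ=110.2° here. β=21.6, B=58.8. -7/2·(1 − cos(π·0.3673)) = -2.0833 → s = 5.9167

5.9167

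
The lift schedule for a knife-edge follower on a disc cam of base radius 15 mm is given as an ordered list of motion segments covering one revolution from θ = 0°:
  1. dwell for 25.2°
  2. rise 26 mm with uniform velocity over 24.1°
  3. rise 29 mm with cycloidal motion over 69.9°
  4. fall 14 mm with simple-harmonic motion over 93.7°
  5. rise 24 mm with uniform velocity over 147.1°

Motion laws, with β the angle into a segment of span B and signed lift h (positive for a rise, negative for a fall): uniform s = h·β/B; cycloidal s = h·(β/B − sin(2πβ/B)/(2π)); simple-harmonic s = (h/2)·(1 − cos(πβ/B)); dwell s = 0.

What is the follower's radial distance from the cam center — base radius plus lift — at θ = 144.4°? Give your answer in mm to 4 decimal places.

seg 1 [0°–25.2°] dwell: s stays 0.0000
seg 2 [25.2°–49.3°] uniform, h=26: full span → s += 26 → s = 26.0000
seg 3 [49.3°–119.2°] cycloidal, h=29: full span → s += 29 → s = 55.0000
seg 4 [119.2°–212.9°] simple-harmonic, h=-14: θ=144.4° here. β=25.2, B=93.7. -14/2·(1 − cos(π·0.2689)) = -2.3534 → s = 52.6466
radial distance = base radius + s = 15 + 52.6466 = 67.6466

67.6466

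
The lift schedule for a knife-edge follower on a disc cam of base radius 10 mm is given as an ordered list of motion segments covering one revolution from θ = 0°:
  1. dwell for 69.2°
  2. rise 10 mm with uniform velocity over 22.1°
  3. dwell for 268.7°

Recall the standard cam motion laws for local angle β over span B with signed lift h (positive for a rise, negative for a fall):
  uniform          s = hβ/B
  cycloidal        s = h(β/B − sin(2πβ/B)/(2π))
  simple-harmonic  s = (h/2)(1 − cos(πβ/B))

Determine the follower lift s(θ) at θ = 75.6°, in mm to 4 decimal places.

seg 1 [0°–69.2°] dwell: s stays 0.0000
seg 2 [69.2°–91.3°] uniform, h=10: θ=75.6° here. β=6.4, B=22.1. 10·6.4/22.1 = 2.8959 → s = 2.8959

2.8959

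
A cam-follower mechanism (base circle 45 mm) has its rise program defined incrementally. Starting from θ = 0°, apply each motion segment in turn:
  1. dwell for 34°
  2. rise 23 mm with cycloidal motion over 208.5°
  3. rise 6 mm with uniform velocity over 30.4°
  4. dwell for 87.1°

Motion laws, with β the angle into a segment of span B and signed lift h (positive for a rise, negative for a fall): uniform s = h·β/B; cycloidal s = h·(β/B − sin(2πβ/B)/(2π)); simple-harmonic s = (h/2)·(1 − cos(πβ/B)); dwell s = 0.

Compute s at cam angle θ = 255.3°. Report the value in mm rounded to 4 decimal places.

seg 1 [0°–34°] dwell: s stays 0.0000
seg 2 [34°–242.5°] cycloidal, h=23: full span → s += 23 → s = 23.0000
seg 3 [242.5°–272.9°] uniform, h=6: θ=255.3° here. β=12.8, B=30.4. 6·12.8/30.4 = 2.5263 → s = 25.5263

25.5263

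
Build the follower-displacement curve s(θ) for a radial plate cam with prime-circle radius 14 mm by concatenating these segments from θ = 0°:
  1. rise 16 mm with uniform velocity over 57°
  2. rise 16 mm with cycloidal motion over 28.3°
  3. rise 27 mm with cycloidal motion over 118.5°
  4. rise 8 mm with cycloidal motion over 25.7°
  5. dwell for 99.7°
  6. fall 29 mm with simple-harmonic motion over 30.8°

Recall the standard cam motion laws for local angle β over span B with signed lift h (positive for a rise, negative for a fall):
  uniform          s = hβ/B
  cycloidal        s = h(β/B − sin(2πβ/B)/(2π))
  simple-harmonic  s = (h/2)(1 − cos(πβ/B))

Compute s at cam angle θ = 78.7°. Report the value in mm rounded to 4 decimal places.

seg 1 [0°–57°] uniform, h=16: full span → s += 16 → s = 16.0000
seg 2 [57°–85.3°] cycloidal, h=16: θ=78.7° here. β=21.7, B=28.3. 16·(0.7668 − sin(2π·0.7668)/(2π)) = 14.8009 → s = 30.8009

30.8009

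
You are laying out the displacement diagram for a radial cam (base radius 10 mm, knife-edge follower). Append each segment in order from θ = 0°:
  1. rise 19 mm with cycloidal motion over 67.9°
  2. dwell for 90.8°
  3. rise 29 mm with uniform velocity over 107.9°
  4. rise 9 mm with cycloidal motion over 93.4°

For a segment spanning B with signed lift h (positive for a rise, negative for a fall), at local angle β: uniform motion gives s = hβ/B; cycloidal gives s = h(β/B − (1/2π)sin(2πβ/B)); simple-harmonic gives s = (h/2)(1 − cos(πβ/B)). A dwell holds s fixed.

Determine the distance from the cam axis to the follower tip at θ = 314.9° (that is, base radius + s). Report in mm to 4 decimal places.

seg 1 [0°–67.9°] cycloidal, h=19: full span → s += 19 → s = 19.0000
seg 2 [67.9°–158.7°] dwell: s stays 19.0000
seg 3 [158.7°–266.6°] uniform, h=29: full span → s += 29 → s = 48.0000
seg 4 [266.6°–360°] cycloidal, h=9: θ=314.9° here. β=48.3, B=93.4. 9·(0.5171 − sin(2π·0.5171)/(2π)) = 4.8081 → s = 52.8081
radial distance = base radius + s = 10 + 52.8081 = 62.8081

62.8081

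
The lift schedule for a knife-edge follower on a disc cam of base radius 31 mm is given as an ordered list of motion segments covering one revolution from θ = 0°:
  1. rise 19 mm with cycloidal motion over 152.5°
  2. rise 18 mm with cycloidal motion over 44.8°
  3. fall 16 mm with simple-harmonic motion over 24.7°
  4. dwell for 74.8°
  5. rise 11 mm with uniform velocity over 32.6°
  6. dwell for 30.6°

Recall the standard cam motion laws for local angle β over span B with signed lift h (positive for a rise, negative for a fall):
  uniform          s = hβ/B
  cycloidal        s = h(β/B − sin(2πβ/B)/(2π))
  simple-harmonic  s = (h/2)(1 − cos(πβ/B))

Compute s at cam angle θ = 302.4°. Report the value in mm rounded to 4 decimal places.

seg 1 [0°–152.5°] cycloidal, h=19: full span → s += 19 → s = 19.0000
seg 2 [152.5°–197.3°] cycloidal, h=18: full span → s += 18 → s = 37.0000
seg 3 [197.3°–222°] simple-harmonic, h=-16: full span → s += -16 → s = 21.0000
seg 4 [222°–296.8°] dwell: s stays 21.0000
seg 5 [296.8°–329.4°] uniform, h=11: θ=302.4° here. β=5.6, B=32.6. 11·5.6/32.6 = 1.8896 → s = 22.8896

22.8896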